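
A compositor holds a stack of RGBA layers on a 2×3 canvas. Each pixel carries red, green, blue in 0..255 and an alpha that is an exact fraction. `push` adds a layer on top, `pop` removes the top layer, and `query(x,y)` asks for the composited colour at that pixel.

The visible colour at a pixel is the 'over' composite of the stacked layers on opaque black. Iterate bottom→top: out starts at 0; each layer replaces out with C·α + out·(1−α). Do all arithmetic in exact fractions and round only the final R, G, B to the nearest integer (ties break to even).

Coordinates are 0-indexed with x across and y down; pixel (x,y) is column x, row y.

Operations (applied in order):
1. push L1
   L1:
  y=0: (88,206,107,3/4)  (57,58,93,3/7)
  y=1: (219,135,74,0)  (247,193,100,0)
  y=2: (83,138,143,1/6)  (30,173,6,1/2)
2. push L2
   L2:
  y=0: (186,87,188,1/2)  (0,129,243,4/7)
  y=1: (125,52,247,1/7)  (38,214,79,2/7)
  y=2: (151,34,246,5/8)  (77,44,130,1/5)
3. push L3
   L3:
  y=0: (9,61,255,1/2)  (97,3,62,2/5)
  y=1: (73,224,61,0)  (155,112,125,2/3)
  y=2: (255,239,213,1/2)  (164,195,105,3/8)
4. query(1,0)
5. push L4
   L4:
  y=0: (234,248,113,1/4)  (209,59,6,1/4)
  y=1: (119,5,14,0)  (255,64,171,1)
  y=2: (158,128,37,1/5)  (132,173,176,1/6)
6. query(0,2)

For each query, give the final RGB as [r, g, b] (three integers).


(1,0) stack=L1,L2,L3; from [0,0,0]:
L1 α=3/7: [171/7, 174/7, 279/7]
L2 α=4/7: [513/49, 4134/49, 7641/49]
L3 α=2/5: [2209/49, 12696/245, 28999/245]
= [45, 52, 118]

query (0,2) [L1,L2,L3,L4] — begin 0,0,0
after L1 α=1/6: [83/6, 23, 143/6]
after L2 α=5/8: [1593/16, 239/8, 2603/16]
after L3 α=1/2: [5673/32, 2151/16, 6011/32]
after L4 α=1/5: [6937/40, 2663/20, 6307/40]
= [173, 133, 158]


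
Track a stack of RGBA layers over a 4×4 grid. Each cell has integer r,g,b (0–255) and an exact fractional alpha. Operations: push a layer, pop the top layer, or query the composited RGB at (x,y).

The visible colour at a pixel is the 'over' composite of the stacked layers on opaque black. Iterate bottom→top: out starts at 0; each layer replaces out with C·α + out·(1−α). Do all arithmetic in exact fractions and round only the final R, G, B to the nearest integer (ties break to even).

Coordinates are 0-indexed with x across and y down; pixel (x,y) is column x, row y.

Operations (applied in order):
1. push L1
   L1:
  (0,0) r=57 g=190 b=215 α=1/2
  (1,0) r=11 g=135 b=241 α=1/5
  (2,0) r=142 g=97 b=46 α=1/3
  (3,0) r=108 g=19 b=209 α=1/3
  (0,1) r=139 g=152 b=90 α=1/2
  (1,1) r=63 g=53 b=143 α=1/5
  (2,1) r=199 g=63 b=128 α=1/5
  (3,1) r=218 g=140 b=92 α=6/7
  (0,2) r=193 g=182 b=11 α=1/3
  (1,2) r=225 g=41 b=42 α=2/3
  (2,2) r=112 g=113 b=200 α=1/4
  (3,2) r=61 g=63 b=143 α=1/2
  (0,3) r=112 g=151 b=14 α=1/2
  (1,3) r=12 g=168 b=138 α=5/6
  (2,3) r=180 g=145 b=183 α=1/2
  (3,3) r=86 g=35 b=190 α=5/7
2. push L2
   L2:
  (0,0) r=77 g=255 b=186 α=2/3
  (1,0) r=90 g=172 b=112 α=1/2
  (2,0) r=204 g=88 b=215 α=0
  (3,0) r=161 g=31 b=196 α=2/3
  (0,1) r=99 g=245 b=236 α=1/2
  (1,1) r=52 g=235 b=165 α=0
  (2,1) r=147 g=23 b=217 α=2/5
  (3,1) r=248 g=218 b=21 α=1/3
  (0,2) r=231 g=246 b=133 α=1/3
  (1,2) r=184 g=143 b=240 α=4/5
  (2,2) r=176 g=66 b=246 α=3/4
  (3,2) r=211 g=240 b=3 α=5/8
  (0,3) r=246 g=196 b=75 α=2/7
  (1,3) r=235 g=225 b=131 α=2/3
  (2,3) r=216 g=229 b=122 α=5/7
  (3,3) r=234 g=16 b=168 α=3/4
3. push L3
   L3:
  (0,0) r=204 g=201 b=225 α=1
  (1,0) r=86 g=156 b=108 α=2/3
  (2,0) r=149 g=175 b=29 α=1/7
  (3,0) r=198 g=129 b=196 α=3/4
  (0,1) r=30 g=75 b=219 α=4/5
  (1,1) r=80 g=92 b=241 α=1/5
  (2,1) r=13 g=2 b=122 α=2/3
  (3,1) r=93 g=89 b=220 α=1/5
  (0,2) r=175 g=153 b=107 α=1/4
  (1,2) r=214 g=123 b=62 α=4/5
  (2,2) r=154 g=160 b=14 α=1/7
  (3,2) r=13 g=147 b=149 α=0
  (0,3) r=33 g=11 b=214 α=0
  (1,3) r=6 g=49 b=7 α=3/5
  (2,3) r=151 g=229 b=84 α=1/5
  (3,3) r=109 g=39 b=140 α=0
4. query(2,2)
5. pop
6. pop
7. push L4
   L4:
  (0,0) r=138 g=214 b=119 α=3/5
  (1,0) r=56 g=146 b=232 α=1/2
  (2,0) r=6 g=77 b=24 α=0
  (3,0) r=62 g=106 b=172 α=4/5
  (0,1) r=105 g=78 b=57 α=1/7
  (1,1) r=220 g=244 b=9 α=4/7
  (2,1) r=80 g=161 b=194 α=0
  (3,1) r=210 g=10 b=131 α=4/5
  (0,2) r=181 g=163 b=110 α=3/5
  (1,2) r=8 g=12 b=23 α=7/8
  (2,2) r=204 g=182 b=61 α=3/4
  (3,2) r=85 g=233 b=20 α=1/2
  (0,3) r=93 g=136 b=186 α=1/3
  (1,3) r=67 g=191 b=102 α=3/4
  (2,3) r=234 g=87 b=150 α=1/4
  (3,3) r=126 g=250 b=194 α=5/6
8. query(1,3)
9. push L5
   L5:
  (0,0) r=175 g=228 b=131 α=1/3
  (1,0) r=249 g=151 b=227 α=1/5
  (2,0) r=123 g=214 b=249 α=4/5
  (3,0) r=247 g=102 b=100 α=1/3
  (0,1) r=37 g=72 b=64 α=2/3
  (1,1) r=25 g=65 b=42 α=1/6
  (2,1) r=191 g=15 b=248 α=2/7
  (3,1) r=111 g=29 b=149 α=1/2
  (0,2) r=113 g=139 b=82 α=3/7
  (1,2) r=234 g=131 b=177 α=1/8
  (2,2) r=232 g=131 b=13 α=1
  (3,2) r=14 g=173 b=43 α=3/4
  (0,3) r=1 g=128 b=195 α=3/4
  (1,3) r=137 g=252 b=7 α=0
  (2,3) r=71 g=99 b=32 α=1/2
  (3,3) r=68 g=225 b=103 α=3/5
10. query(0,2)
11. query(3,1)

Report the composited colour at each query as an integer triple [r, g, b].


query (2,2) [L1,L2,L3] — begin 0,0,0
+L1 (α=1/4) → [28, 113/4, 50]
+L2 (α=3/4) → [139, 905/16, 197]
+L3 (α=1/7) → [988/7, 3995/56, 1196/7]
rounded: [141, 71, 171]

query (1,3) [L1,L4] — begin 0,0,0
L1 α=5/6: [10, 140, 115]
L4 α=3/4: [211/4, 713/4, 421/4]
= [53, 178, 105]

query (0,2) [L1,L4,L5] — begin 0,0,0
after L1 α=1/3: [193/3, 182/3, 11/3]
after L4 α=3/5: [403/3, 1831/15, 1012/15]
after L5 α=3/7: [2629/21, 13579/105, 7738/105]
= [125, 129, 74]

query (3,1) [L1,L4,L5] — begin 0,0,0
L1 α=6/7: [1308/7, 120, 552/7]
L4 α=4/5: [7188/35, 32, 844/7]
L5 α=1/2: [11073/70, 61/2, 1887/14]
rounded: [158, 30, 135]


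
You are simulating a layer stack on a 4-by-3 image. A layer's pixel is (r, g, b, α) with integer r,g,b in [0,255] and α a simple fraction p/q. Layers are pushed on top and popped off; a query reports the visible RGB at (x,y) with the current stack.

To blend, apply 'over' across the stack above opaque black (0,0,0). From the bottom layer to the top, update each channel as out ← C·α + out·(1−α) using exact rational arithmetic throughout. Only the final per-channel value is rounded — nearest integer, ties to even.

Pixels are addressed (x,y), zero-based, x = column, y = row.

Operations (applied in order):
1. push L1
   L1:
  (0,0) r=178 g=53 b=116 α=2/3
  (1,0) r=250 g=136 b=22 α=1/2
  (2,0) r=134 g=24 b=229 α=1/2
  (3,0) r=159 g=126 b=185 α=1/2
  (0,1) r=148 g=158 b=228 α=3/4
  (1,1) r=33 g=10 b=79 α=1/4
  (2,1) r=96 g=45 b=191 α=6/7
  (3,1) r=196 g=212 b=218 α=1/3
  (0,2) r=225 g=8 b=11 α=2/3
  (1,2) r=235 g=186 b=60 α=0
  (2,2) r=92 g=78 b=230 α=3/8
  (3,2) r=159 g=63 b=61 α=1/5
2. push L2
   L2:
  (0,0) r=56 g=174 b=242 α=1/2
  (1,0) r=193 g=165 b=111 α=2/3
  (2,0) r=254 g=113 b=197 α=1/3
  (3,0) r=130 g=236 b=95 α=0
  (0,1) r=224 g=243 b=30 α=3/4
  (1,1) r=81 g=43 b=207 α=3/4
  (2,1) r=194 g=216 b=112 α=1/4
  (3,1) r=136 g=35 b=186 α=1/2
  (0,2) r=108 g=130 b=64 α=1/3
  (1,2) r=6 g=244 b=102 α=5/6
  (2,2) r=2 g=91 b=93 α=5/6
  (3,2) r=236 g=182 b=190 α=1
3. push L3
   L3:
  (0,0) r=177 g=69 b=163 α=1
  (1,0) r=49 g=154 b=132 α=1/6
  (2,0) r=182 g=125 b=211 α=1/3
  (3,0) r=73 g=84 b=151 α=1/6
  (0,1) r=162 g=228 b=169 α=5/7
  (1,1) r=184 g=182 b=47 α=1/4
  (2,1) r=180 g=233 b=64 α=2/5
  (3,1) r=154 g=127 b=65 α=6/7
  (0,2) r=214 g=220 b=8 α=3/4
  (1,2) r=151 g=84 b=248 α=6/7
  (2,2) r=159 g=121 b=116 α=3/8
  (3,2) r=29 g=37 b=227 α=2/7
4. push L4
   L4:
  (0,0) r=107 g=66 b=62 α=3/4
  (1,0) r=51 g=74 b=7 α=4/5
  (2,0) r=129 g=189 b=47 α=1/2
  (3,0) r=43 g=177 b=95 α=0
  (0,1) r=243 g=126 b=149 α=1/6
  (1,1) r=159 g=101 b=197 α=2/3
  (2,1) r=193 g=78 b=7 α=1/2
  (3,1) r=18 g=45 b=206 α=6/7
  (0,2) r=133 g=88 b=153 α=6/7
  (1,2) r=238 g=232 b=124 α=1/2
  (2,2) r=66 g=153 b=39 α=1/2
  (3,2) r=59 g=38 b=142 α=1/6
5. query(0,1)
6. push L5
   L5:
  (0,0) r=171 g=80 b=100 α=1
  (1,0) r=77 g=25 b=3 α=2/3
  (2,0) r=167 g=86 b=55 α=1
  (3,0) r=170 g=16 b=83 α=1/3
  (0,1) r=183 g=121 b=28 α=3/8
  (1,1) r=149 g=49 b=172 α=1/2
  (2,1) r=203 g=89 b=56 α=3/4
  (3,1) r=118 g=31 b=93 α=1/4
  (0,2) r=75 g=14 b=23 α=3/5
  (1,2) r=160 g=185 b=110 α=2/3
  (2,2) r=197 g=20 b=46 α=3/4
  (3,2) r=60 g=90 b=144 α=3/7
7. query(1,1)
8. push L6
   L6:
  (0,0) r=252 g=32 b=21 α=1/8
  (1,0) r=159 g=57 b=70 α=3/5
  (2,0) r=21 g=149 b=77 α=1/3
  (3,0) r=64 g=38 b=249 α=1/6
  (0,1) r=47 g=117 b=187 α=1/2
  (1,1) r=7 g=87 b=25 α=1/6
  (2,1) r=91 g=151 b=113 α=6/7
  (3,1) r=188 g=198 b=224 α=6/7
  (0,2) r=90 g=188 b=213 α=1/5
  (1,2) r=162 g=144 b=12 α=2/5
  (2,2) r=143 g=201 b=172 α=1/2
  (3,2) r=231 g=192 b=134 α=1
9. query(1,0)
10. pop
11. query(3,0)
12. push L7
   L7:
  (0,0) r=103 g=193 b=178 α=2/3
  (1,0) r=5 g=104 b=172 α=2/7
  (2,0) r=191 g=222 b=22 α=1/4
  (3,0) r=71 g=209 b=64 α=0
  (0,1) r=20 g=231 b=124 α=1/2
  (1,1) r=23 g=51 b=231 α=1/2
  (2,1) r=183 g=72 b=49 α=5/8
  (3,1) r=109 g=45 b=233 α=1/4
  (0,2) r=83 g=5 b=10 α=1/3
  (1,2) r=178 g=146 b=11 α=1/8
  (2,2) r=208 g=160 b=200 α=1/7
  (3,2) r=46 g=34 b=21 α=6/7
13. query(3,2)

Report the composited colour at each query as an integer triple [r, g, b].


(0,1) stack=L1,L2,L3,L4; from [0,0,0]:
+L1 (α=3/4) → [111, 237/2, 171]
+L2 (α=3/4) → [783/4, 1695/8, 261/4]
+L3 (α=5/7) → [2403/14, 6255/28, 1951/14]
+L4 (α=1/6) → [5139/28, 11601/56, 3947/28]
→ [184, 207, 141]

query (1,1) [L1,L2,L3,L4,L5] — begin 0,0,0
after L1 α=1/4: [33/4, 5/2, 79/4]
after L2 α=3/4: [1005/16, 263/8, 2563/16]
after L3 α=1/4: [5959/64, 2245/32, 8441/64]
after L4 α=2/3: [26311/192, 2903/32, 11219/64]
after L5 α=1/2: [54919/384, 4471/64, 22227/128]
rounded: [143, 70, 174]

query (1,0) [L1,L2,L3,L4,L5,L6] — begin 0,0,0
after L1 α=1/2: [125, 68, 11]
after L2 α=2/3: [511/3, 398/3, 233/3]
after L3 α=1/6: [1351/9, 1226/9, 1561/18]
after L4 α=4/5: [3187/45, 778/9, 413/18]
after L5 α=2/3: [10117/135, 1228/27, 521/54]
after L6 α=3/5: [84629/675, 7073/135, 6191/135]
→ [125, 52, 46]

(3,0) stack=L1,L2,L3,L4,L5; from [0,0,0]:
+L1 (α=1/2) → [159/2, 63, 185/2]
+L2 (α=0) → [159/2, 63, 185/2]
+L3 (α=1/6) → [941/12, 133/2, 409/4]
+L4 (α=0) → [941/12, 133/2, 409/4]
+L5 (α=1/3) → [1961/18, 149/3, 575/6]
→ [109, 50, 96]

(3,2) stack=L1,L2,L3,L4,L5,L7; from [0,0,0]:
+L1 (α=1/5) → [159/5, 63/5, 61/5]
+L2 (α=1) → [236, 182, 190]
+L3 (α=2/7) → [1238/7, 984/7, 1404/7]
+L4 (α=1/6) → [2201/14, 2593/21, 4007/21]
+L5 (α=3/7) → [5662/49, 16042/147, 25100/147]
+L7 (α=6/7) → [19186/343, 46030/1029, 43622/1029]
→ [56, 45, 42]


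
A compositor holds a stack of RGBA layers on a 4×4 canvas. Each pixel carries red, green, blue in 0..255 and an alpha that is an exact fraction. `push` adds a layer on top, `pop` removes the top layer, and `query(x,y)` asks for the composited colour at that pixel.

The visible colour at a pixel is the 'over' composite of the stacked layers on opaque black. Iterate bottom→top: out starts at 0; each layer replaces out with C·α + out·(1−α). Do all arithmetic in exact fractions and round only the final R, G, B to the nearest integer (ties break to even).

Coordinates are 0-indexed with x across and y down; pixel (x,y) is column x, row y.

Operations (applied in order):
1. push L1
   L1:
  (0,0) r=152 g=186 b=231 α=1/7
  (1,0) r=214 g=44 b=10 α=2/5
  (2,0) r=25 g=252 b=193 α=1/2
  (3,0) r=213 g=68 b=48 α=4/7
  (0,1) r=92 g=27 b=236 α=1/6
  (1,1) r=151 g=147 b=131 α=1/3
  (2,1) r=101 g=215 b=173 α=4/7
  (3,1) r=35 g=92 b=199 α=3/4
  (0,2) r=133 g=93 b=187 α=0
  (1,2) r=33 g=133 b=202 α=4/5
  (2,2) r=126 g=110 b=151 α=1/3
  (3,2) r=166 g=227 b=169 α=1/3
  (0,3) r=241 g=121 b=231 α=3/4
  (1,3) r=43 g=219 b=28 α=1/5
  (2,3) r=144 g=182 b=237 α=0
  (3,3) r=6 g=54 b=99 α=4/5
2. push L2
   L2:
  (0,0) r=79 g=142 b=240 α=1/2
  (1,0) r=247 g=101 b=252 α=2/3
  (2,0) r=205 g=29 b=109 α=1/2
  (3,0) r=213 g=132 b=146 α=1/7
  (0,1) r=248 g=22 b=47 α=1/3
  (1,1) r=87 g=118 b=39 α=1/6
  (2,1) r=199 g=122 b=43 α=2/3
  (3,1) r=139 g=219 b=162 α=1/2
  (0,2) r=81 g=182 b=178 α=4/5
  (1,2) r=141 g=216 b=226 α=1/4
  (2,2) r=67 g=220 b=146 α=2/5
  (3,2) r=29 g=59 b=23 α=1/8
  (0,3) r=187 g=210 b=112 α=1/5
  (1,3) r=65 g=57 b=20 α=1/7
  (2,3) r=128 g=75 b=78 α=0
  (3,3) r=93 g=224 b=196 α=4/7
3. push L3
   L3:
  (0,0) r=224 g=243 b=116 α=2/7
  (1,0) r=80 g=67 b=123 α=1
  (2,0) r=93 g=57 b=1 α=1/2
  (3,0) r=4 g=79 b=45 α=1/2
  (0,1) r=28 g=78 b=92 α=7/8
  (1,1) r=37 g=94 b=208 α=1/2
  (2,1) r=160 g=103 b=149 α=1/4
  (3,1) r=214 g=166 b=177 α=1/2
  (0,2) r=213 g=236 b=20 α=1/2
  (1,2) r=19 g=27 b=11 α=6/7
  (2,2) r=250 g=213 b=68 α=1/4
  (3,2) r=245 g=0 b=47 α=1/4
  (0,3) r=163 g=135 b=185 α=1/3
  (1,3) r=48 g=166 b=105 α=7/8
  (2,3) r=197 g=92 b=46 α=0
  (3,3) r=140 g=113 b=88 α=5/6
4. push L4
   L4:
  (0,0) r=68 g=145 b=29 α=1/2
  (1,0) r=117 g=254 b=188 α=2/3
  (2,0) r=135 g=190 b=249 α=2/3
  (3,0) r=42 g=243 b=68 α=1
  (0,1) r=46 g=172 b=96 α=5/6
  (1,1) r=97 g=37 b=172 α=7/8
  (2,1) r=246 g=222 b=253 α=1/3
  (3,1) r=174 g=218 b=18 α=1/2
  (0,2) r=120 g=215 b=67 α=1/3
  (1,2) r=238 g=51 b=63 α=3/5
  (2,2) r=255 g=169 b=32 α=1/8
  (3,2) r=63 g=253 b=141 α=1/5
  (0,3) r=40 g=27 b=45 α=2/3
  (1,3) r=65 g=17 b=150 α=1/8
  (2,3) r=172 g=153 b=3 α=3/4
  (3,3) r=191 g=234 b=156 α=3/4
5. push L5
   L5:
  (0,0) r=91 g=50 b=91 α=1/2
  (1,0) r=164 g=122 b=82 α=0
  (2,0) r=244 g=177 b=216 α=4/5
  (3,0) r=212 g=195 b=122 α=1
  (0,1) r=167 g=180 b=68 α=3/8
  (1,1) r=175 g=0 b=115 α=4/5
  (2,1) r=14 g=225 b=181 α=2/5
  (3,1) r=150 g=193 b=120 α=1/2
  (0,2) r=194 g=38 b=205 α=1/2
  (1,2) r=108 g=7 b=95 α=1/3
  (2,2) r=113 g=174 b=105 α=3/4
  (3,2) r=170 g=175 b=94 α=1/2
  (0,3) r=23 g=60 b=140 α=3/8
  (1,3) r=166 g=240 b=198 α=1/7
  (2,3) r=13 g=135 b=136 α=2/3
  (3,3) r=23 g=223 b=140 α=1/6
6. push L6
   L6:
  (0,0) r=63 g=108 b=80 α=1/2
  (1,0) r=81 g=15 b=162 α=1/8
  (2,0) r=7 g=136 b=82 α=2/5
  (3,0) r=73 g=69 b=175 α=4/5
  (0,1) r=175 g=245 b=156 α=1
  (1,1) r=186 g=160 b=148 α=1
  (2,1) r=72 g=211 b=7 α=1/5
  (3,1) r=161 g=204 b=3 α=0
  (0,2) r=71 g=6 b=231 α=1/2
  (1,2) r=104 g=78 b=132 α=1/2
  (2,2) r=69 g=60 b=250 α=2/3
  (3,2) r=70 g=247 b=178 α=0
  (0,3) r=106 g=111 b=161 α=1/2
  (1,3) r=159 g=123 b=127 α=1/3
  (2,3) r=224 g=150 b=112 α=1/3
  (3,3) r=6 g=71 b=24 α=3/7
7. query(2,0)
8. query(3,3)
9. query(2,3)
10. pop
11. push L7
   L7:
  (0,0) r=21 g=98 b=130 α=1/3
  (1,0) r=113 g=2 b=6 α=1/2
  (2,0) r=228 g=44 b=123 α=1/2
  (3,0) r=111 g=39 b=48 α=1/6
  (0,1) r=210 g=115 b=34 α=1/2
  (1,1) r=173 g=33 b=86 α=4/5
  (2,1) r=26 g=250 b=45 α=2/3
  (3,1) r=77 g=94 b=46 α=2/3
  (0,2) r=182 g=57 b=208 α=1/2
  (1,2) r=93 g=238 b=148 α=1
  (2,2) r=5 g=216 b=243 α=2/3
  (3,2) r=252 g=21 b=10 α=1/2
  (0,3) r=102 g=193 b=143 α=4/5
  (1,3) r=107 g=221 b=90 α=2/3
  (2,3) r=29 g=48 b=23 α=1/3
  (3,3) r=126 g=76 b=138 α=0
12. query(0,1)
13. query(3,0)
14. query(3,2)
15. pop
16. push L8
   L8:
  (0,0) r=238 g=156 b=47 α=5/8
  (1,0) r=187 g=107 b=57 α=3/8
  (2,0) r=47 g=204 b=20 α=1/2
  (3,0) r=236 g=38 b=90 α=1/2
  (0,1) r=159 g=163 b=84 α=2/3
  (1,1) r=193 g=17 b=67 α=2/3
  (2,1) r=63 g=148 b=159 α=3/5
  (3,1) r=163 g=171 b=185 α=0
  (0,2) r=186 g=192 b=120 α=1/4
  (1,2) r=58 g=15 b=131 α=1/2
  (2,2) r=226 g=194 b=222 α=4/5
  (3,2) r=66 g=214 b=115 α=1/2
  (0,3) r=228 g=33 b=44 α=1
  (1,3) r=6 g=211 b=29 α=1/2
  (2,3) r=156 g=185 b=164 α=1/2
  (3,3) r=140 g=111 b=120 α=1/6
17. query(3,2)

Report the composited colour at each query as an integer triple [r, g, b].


query (2,0) [L1,L2,L3,L4,L5,L6] — begin 0,0,0
+L1 (α=1/2) → [25/2, 126, 193/2]
+L2 (α=1/2) → [435/4, 155/2, 411/4]
+L3 (α=1/2) → [807/8, 269/4, 415/8]
+L4 (α=2/3) → [989/8, 1789/12, 4399/24]
+L5 (α=4/5) → [8797/40, 2057/12, 5027/24]
+L6 (α=2/5) → [26951/200, 629/4, 6339/40]
= [135, 157, 158]

(3,3) stack=L1,L2,L3,L4,L5,L6; from [0,0,0]:
after L1 α=4/5: [24/5, 216/5, 396/5]
after L2 α=4/7: [276/5, 5128/35, 5108/35]
after L3 α=5/6: [1888/15, 8301/70, 3418/35]
after L4 α=3/4: [10483/60, 57441/280, 9899/70]
after L5 α=1/6: [10759/72, 69929/336, 3953/28]
after L6 α=3/7: [11083/126, 87821/588, 4457/49]
= [88, 149, 91]

query (2,3) [L1,L2,L3,L4,L5,L6] — begin 0,0,0
+L1 (α=0) → [0, 0, 0]
+L2 (α=0) → [0, 0, 0]
+L3 (α=0) → [0, 0, 0]
+L4 (α=3/4) → [129, 459/4, 9/4]
+L5 (α=2/3) → [155/3, 513/4, 1097/12]
+L6 (α=1/3) → [982/9, 271/2, 1769/18]
= [109, 136, 98]

query (0,1) [L1,L2,L3,L4,L5,L7] — begin 0,0,0
+L1 (α=1/6) → [46/3, 9/2, 118/3]
+L2 (α=1/3) → [836/9, 31/3, 377/9]
+L3 (α=7/8) → [325/9, 1669/24, 6173/72]
+L4 (α=5/6) → [2395/54, 22309/144, 40733/432]
+L5 (α=3/8) → [39029/432, 189305/1152, 291793/3456]
+L7 (α=1/2) → [129749/864, 321785/2304, 409297/6912]
= [150, 140, 59]

(3,0) stack=L1,L2,L3,L4,L5,L7; from [0,0,0]:
+L1 (α=4/7) → [852/7, 272/7, 192/7]
+L2 (α=1/7) → [6603/49, 2556/49, 2174/49]
+L3 (α=1/2) → [6799/98, 6427/98, 4379/98]
+L4 (α=1) → [42, 243, 68]
+L5 (α=1) → [212, 195, 122]
+L7 (α=1/6) → [1171/6, 169, 329/3]
→ [195, 169, 110]

query (3,2) [L1,L2,L3,L4,L5,L7] — begin 0,0,0
+L1 (α=1/3) → [166/3, 227/3, 169/3]
+L2 (α=1/8) → [1249/24, 883/12, 313/6]
+L3 (α=1/4) → [3209/32, 883/16, 407/8]
+L4 (α=1/5) → [3713/40, 379/4, 689/10]
+L5 (α=1/2) → [10513/80, 1079/8, 1629/20]
+L7 (α=1/2) → [30673/160, 1247/16, 1829/40]
rounded: [192, 78, 46]

(3,2) stack=L1,L2,L3,L4,L5,L8; from [0,0,0]:
+L1 (α=1/3) → [166/3, 227/3, 169/3]
+L2 (α=1/8) → [1249/24, 883/12, 313/6]
+L3 (α=1/4) → [3209/32, 883/16, 407/8]
+L4 (α=1/5) → [3713/40, 379/4, 689/10]
+L5 (α=1/2) → [10513/80, 1079/8, 1629/20]
+L8 (α=1/2) → [15793/160, 2791/16, 3929/40]
= [99, 174, 98]


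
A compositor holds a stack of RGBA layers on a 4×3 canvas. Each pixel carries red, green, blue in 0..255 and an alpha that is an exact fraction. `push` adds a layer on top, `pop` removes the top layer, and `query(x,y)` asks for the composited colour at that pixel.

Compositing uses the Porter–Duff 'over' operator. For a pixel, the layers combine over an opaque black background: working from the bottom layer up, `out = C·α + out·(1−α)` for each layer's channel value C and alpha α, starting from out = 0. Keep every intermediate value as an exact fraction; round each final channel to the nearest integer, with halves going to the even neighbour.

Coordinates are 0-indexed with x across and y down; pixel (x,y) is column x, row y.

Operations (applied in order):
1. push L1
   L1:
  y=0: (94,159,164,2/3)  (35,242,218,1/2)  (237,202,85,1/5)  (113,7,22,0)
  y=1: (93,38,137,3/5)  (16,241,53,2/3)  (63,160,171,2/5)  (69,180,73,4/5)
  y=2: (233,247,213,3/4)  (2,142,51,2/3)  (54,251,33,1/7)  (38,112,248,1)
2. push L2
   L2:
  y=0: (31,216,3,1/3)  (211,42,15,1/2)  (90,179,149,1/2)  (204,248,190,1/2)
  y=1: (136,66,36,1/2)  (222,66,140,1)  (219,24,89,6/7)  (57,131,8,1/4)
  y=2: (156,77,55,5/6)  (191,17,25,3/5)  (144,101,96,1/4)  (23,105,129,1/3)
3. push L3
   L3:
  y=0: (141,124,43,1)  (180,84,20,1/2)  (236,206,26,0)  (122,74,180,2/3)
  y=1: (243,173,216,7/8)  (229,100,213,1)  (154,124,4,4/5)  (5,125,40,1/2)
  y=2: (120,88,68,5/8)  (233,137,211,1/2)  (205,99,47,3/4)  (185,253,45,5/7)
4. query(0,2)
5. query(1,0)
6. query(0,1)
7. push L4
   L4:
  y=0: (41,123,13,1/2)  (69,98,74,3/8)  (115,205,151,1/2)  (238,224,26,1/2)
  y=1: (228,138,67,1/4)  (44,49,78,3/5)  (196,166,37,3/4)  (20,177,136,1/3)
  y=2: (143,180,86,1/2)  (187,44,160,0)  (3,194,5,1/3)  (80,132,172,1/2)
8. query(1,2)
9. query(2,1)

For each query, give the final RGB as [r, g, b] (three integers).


(0,2) stack=L1,L2,L3; from [0,0,0]:
after L1 α=3/4: [699/4, 741/4, 639/4]
after L2 α=5/6: [1273/8, 2281/24, 1739/24]
after L3 α=5/8: [8619/64, 5801/64, 4459/64]
→ [135, 91, 70]

at x=1,y=0 over L1,L2,L3:
L1 α=1/2: [35/2, 121, 109]
L2 α=1/2: [457/4, 163/2, 62]
L3 α=1/2: [1177/8, 331/4, 41]
→ [147, 83, 41]

(0,1) stack=L1,L2,L3; from [0,0,0]:
L1 α=3/5: [279/5, 114/5, 411/5]
L2 α=1/2: [959/10, 222/5, 591/10]
L3 α=7/8: [17969/80, 6277/40, 15711/80]
rounded: [225, 157, 196]

(1,2) stack=L1,L2,L3,L4; from [0,0,0]:
after L1 α=2/3: [4/3, 284/3, 34]
after L2 α=3/5: [1727/15, 721/15, 143/5]
after L3 α=1/2: [2611/15, 1388/15, 599/5]
after L4 α=0: [2611/15, 1388/15, 599/5]
rounded: [174, 93, 120]

(2,1) stack=L1,L2,L3,L4; from [0,0,0]:
after L1 α=2/5: [126/5, 64, 342/5]
after L2 α=6/7: [6696/35, 208/7, 3012/35]
after L3 α=4/5: [28256/175, 736/7, 3572/175]
after L4 α=3/4: [32789/175, 2111/14, 22997/700]
→ [187, 151, 33]


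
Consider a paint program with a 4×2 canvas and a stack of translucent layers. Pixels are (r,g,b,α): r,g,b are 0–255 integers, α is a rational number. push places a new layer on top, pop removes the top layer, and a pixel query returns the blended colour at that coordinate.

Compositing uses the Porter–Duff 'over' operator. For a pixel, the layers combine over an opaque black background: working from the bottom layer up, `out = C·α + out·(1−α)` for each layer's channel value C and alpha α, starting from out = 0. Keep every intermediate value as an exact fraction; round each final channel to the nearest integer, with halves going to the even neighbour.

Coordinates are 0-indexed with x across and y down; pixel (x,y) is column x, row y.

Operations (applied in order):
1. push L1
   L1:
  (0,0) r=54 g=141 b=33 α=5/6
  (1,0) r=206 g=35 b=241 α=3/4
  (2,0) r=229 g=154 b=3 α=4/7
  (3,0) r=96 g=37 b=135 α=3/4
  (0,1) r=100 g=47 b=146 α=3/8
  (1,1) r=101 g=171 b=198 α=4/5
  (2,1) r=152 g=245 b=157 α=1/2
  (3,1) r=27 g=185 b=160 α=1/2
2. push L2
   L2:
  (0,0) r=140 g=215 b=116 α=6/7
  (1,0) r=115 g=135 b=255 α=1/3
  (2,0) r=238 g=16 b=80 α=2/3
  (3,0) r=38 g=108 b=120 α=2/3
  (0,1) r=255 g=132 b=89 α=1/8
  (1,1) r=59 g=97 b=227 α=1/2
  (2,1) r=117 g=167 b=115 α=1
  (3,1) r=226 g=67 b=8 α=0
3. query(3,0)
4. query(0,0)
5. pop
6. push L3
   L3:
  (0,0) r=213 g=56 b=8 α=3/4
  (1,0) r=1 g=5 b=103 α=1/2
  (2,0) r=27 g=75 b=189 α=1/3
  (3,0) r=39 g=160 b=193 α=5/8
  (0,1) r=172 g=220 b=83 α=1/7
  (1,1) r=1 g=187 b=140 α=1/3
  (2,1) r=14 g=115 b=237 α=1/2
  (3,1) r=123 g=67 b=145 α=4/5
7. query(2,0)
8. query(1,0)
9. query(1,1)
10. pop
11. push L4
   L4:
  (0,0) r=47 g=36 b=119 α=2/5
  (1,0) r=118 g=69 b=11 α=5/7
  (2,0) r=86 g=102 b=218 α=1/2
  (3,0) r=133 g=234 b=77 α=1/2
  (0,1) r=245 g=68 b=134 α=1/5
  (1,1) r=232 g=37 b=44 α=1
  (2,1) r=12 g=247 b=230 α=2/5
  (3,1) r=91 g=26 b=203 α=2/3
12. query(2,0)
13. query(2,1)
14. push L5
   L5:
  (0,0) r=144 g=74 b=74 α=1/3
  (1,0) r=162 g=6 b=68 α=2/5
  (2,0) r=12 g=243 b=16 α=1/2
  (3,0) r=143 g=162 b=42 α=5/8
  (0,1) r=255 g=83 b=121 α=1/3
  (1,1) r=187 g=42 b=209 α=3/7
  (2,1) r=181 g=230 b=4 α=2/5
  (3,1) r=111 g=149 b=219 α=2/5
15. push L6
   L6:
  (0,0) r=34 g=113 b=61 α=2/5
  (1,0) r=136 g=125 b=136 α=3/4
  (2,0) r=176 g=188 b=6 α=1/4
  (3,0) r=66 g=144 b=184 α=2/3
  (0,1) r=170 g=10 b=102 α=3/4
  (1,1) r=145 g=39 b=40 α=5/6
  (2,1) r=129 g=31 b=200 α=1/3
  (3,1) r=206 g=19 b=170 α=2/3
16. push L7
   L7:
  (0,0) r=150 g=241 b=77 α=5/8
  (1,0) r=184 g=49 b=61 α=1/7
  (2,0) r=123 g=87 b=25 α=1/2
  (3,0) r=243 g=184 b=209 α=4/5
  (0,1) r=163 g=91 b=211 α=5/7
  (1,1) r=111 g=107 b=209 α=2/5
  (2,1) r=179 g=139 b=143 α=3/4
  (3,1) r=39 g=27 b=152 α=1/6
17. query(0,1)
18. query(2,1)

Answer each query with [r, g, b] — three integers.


(3,0) stack=L1,L2; from [0,0,0]:
+L1 (α=3/4) → [72, 111/4, 405/4]
+L2 (α=2/3) → [148/3, 325/4, 455/4]
= [49, 81, 114]

(0,0) stack=L1,L2; from [0,0,0]:
after L1 α=5/6: [45, 235/2, 55/2]
after L2 α=6/7: [885/7, 2815/14, 1447/14]
rounded: [126, 201, 103]

at x=2,y=0 over L1,L3:
+L1 (α=4/7) → [916/7, 88, 12/7]
+L3 (α=1/3) → [2021/21, 251/3, 449/7]
rounded: [96, 84, 64]

query (1,0) [L1,L3] — begin 0,0,0
after L1 α=3/4: [309/2, 105/4, 723/4]
after L3 α=1/2: [311/4, 125/8, 1135/8]
= [78, 16, 142]

(1,1) stack=L1,L3; from [0,0,0]:
after L1 α=4/5: [404/5, 684/5, 792/5]
after L3 α=1/3: [271/5, 2303/15, 2284/15]
= [54, 154, 152]

(2,0) stack=L1,L4; from [0,0,0]:
after L1 α=4/7: [916/7, 88, 12/7]
after L4 α=1/2: [759/7, 95, 769/7]
rounded: [108, 95, 110]

(2,1) stack=L1,L4; from [0,0,0]:
L1 α=1/2: [76, 245/2, 157/2]
L4 α=2/5: [252/5, 1723/10, 1391/10]
rounded: [50, 172, 139]

at x=0,y=1 over L1,L4,L5,L6,L7:
after L1 α=3/8: [75/2, 141/8, 219/4]
after L4 α=1/5: [79, 277/10, 353/5]
after L5 α=1/3: [413/3, 692/15, 437/5]
after L6 α=3/4: [1943/12, 571/30, 1967/20]
after L7 α=5/7: [6833/42, 7396/105, 12517/70]
rounded: [163, 70, 179]

(2,1) stack=L1,L4,L5,L6,L7; from [0,0,0]:
L1 α=1/2: [76, 245/2, 157/2]
L4 α=2/5: [252/5, 1723/10, 1391/10]
L5 α=2/5: [2566/25, 9769/50, 4253/50]
L6 α=1/3: [8357/75, 10544/75, 9253/75]
L7 α=3/4: [12158/75, 41819/300, 10357/75]
→ [162, 139, 138]


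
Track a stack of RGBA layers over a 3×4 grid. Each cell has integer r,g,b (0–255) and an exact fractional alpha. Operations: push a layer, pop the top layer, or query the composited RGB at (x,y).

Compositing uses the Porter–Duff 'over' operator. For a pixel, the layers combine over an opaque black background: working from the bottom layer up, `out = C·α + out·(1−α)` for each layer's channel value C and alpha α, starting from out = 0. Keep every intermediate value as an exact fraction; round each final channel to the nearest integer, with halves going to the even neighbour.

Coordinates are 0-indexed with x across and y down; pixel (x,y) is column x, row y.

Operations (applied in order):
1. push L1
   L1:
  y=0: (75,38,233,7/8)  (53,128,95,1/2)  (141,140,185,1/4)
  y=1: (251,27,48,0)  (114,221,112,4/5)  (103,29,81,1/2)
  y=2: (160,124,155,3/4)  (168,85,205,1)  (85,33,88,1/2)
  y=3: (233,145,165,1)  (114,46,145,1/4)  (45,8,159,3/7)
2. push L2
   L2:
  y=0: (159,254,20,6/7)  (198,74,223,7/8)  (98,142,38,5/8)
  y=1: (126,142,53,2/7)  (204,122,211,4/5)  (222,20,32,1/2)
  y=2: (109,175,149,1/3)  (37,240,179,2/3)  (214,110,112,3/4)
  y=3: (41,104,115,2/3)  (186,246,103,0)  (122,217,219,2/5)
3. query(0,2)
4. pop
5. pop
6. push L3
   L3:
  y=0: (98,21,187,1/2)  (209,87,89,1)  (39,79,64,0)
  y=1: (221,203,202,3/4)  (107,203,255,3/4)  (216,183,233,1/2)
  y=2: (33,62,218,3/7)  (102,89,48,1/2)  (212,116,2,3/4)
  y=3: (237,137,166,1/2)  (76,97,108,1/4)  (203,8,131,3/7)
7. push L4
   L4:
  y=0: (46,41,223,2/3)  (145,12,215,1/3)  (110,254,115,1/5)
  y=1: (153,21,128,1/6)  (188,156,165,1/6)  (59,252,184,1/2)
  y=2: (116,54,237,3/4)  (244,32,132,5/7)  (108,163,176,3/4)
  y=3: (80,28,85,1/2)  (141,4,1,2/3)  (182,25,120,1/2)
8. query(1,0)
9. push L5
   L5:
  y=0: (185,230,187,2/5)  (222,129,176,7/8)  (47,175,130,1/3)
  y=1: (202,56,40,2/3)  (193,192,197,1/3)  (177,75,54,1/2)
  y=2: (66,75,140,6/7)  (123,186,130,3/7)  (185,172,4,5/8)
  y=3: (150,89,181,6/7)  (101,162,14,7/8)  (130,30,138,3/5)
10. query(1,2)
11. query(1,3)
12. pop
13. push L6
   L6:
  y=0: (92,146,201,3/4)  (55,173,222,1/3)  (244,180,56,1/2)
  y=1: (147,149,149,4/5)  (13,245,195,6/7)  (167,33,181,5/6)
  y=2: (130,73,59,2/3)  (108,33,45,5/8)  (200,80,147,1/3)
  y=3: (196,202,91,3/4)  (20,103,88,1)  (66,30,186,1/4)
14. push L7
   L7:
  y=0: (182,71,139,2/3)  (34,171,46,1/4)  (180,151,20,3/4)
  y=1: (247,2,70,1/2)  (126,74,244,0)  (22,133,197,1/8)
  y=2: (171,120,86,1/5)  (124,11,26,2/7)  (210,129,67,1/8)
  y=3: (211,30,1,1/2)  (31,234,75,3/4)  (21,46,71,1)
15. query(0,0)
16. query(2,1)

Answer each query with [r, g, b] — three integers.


query (0,2) [L1,L2] — begin 0,0,0
+L1 (α=3/4) → [120, 93, 465/4]
+L2 (α=1/3) → [349/3, 361/3, 763/6]
= [116, 120, 127]

(1,0) stack=L3,L4; from [0,0,0]:
+L3 (α=1) → [209, 87, 89]
+L4 (α=1/3) → [563/3, 62, 131]
→ [188, 62, 131]

query (1,2) [L3,L4,L5] — begin 0,0,0
+L3 (α=1/2) → [51, 89/2, 24]
+L4 (α=5/7) → [1322/7, 249/7, 708/7]
+L5 (α=3/7) → [7871/49, 4902/49, 5562/49]
rounded: [161, 100, 114]

(1,3) stack=L3,L4,L5; from [0,0,0]:
+L3 (α=1/4) → [19, 97/4, 27]
+L4 (α=2/3) → [301/3, 43/4, 29/3]
+L5 (α=7/8) → [1211/12, 4579/32, 323/24]
rounded: [101, 143, 13]

at x=0,y=0 over L3,L4,L6,L7:
+L3 (α=1/2) → [49, 21/2, 187/2]
+L4 (α=2/3) → [47, 185/6, 1079/6]
+L6 (α=3/4) → [323/4, 2813/24, 4697/24]
+L7 (α=2/3) → [593/4, 6221/72, 11369/72]
= [148, 86, 158]

(2,1) stack=L3,L4,L6,L7; from [0,0,0]:
+L3 (α=1/2) → [108, 183/2, 233/2]
+L4 (α=1/2) → [167/2, 687/4, 601/4]
+L6 (α=5/6) → [1837/12, 449/8, 1407/8]
+L7 (α=1/8) → [13123/96, 4207/64, 11425/64]
= [137, 66, 179]


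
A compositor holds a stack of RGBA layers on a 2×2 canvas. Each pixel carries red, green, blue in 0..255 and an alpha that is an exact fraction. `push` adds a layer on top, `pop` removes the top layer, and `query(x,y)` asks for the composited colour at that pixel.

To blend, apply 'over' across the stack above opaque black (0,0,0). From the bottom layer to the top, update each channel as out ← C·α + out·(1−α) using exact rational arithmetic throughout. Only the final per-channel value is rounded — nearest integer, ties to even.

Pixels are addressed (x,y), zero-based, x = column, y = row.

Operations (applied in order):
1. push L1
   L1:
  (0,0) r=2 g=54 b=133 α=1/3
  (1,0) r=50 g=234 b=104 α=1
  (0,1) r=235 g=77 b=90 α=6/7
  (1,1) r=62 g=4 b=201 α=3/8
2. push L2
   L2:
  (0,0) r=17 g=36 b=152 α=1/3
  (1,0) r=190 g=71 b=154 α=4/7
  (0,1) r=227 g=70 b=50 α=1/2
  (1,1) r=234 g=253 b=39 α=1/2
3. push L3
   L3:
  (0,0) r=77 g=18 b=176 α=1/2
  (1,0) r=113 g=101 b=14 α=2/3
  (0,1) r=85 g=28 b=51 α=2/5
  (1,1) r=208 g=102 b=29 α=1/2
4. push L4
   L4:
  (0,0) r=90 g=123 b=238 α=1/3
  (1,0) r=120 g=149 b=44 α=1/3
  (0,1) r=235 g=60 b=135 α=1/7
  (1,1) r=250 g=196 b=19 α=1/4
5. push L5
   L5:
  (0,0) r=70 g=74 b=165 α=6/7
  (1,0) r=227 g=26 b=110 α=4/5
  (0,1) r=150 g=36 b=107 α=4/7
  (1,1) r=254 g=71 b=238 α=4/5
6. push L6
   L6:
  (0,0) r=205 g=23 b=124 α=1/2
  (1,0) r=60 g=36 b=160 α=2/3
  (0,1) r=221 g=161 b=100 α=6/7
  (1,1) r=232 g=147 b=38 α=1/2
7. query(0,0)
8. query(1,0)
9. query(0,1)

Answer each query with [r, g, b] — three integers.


(0,0) stack=L1,L2,L3,L4,L5,L6; from [0,0,0]:
L1 α=1/3: [2/3, 18, 133/3]
L2 α=1/3: [55/9, 24, 722/9]
L3 α=1/2: [374/9, 21, 1153/9]
L4 α=1/3: [1558/27, 55, 4448/27]
L5 α=6/7: [12898/189, 499/7, 4454/27]
L6 α=1/2: [51643/378, 330/7, 3901/27]
rounded: [137, 47, 144]

query (1,0) [L1,L2,L3,L4,L5,L6] — begin 0,0,0
after L1 α=1: [50, 234, 104]
after L2 α=4/7: [130, 986/7, 928/7]
after L3 α=2/3: [356/3, 800/7, 1124/21]
after L4 α=1/3: [1072/9, 881/7, 3172/63]
after L5 α=4/5: [9244/45, 1609/35, 30892/315]
after L6 α=2/3: [14644/135, 4129/105, 131692/945]
rounded: [108, 39, 139]

(0,1) stack=L1,L2,L3,L4,L5,L6; from [0,0,0]:
after L1 α=6/7: [1410/7, 66, 540/7]
after L2 α=1/2: [2999/14, 68, 445/7]
after L3 α=2/5: [11377/70, 52, 2049/35]
after L4 α=1/7: [42356/245, 372/7, 17019/245]
after L5 α=4/7: [274068/1715, 2124/49, 155917/1715]
after L6 α=6/7: [2548158/12005, 49458/343, 1184917/12005]
rounded: [212, 144, 99]


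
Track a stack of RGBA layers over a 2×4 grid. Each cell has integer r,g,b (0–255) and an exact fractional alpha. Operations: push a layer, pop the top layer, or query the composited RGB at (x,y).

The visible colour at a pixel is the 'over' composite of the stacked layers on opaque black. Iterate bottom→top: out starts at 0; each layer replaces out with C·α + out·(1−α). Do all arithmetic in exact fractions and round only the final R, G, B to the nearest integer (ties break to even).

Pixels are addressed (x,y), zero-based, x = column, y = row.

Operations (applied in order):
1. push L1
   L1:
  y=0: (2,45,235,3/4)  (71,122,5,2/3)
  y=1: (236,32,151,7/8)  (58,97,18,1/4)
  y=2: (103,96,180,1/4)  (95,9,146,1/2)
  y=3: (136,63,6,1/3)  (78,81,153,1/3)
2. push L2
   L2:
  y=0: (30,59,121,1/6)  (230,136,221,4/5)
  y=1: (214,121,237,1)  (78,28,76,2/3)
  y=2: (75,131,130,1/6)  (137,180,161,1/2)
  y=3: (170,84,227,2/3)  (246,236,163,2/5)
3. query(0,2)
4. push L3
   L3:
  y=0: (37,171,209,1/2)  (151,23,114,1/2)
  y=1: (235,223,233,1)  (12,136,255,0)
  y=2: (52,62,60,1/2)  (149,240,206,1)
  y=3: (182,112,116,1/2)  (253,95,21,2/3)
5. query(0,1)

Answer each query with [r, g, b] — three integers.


(0,2) stack=L1,L2; from [0,0,0]:
L1 α=1/4: [103/4, 24, 45]
L2 α=1/6: [815/24, 251/6, 355/6]
= [34, 42, 59]

query (0,1) [L1,L2,L3] — begin 0,0,0
L1 α=7/8: [413/2, 28, 1057/8]
L2 α=1: [214, 121, 237]
L3 α=1: [235, 223, 233]
→ [235, 223, 233]


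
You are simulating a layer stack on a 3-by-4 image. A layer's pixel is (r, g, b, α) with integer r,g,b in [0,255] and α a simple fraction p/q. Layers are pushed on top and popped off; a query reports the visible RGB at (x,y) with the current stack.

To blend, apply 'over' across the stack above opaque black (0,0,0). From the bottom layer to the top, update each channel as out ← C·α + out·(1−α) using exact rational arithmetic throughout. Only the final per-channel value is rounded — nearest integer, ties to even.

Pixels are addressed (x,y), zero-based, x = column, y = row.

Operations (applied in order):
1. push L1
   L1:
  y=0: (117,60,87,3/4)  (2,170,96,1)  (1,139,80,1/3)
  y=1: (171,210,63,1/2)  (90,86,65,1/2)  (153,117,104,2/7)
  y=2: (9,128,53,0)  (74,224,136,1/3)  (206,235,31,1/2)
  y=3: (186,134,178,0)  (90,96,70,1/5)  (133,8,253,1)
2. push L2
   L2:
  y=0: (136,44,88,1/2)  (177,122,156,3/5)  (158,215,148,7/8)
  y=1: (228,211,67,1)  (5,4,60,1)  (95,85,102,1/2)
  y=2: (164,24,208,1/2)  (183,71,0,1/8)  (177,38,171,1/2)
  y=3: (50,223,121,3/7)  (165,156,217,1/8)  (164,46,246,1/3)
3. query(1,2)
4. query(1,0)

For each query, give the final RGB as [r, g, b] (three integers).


at x=1,y=2 over L1,L2:
L1 α=1/3: [74/3, 224/3, 136/3]
L2 α=1/8: [1067/24, 1781/24, 119/3]
→ [44, 74, 40]

at x=1,y=0 over L1,L2:
L1 α=1: [2, 170, 96]
L2 α=3/5: [107, 706/5, 132]
rounded: [107, 141, 132]


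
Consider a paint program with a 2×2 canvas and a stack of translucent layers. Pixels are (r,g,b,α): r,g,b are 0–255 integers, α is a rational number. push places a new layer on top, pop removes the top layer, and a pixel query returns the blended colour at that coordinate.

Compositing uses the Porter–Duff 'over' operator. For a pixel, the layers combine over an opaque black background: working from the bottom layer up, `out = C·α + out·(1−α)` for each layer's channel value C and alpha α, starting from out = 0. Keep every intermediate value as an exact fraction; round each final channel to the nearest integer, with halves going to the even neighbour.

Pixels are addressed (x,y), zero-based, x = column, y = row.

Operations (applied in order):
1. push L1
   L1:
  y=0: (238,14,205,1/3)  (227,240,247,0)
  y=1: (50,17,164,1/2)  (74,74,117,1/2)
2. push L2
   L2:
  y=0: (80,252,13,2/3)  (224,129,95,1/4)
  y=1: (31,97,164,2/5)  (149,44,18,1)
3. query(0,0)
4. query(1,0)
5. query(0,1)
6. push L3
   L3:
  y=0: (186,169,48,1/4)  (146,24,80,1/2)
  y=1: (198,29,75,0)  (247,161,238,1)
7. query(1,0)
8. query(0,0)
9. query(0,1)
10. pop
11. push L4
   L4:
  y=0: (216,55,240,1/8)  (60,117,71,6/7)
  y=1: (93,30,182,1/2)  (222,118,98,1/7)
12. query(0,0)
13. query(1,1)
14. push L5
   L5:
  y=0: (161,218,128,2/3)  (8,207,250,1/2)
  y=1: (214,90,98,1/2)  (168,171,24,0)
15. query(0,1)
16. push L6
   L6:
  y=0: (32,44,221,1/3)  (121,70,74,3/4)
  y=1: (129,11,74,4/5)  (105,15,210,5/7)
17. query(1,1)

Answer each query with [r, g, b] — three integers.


query (0,0) [L1,L2] — begin 0,0,0
+L1 (α=1/3) → [238/3, 14/3, 205/3]
+L2 (α=2/3) → [718/9, 1526/9, 283/9]
= [80, 170, 31]

(1,0) stack=L1,L2; from [0,0,0]:
L1 α=0: [0, 0, 0]
L2 α=1/4: [56, 129/4, 95/4]
→ [56, 32, 24]

query (0,1) [L1,L2] — begin 0,0,0
L1 α=1/2: [25, 17/2, 82]
L2 α=2/5: [137/5, 439/10, 574/5]
rounded: [27, 44, 115]

(1,0) stack=L1,L2,L3; from [0,0,0]:
after L1 α=0: [0, 0, 0]
after L2 α=1/4: [56, 129/4, 95/4]
after L3 α=1/2: [101, 225/8, 415/8]
rounded: [101, 28, 52]

(0,0) stack=L1,L2,L3; from [0,0,0]:
after L1 α=1/3: [238/3, 14/3, 205/3]
after L2 α=2/3: [718/9, 1526/9, 283/9]
after L3 α=1/4: [319/3, 2033/12, 427/12]
rounded: [106, 169, 36]

(0,1) stack=L1,L2,L3; from [0,0,0]:
after L1 α=1/2: [25, 17/2, 82]
after L2 α=2/5: [137/5, 439/10, 574/5]
after L3 α=0: [137/5, 439/10, 574/5]
= [27, 44, 115]

query (0,0) [L1,L2,L4] — begin 0,0,0
+L1 (α=1/3) → [238/3, 14/3, 205/3]
+L2 (α=2/3) → [718/9, 1526/9, 283/9]
+L4 (α=1/8) → [3485/36, 11177/72, 4141/72]
rounded: [97, 155, 58]

(1,1) stack=L1,L2,L4; from [0,0,0]:
after L1 α=1/2: [37, 37, 117/2]
after L2 α=1: [149, 44, 18]
after L4 α=1/7: [1116/7, 382/7, 206/7]
= [159, 55, 29]

(0,1) stack=L1,L2,L4,L5; from [0,0,0]:
after L1 α=1/2: [25, 17/2, 82]
after L2 α=2/5: [137/5, 439/10, 574/5]
after L4 α=1/2: [301/5, 739/20, 742/5]
after L5 α=1/2: [1371/10, 2539/40, 616/5]
rounded: [137, 63, 123]

query (1,1) [L1,L2,L4,L5,L6] — begin 0,0,0
after L1 α=1/2: [37, 37, 117/2]
after L2 α=1: [149, 44, 18]
after L4 α=1/7: [1116/7, 382/7, 206/7]
after L5 α=0: [1116/7, 382/7, 206/7]
after L6 α=5/7: [5907/49, 1289/49, 7762/49]
rounded: [121, 26, 158]


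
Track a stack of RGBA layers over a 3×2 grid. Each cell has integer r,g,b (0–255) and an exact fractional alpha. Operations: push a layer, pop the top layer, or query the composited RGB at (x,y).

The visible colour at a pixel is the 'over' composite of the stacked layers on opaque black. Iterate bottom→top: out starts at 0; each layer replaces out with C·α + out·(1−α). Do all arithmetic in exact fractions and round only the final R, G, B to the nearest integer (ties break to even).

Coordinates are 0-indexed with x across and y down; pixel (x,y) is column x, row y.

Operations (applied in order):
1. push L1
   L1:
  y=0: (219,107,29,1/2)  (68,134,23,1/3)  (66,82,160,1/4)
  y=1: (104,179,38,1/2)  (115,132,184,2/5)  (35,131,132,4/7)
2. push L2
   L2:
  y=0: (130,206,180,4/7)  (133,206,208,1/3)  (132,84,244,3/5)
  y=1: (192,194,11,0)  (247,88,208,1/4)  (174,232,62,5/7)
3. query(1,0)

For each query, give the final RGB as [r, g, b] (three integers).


at x=1,y=0 over L1,L2:
L1 α=1/3: [68/3, 134/3, 23/3]
L2 α=1/3: [535/9, 886/9, 670/9]
= [59, 98, 74]


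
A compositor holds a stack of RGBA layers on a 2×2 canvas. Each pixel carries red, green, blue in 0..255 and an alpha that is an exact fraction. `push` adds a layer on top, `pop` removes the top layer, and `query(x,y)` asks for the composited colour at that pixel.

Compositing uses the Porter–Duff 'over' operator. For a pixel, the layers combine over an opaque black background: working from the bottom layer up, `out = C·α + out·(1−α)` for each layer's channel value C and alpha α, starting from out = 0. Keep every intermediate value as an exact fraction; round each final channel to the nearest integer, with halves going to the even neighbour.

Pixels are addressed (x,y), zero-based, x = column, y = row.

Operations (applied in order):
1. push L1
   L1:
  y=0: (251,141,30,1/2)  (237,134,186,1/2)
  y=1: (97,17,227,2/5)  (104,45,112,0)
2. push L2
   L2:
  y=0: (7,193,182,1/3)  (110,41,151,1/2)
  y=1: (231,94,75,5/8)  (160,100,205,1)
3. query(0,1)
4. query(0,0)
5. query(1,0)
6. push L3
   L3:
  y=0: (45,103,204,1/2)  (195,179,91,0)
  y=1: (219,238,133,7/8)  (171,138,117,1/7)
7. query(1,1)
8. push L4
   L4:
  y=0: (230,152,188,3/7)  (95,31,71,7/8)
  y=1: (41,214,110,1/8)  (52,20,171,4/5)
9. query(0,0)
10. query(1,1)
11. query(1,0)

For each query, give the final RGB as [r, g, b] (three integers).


query (0,1) [L1,L2] — begin 0,0,0
L1 α=2/5: [194/5, 34/5, 454/5]
L2 α=5/8: [6357/40, 613/10, 3237/40]
rounded: [159, 61, 81]

at x=0,y=0 over L1,L2:
+L1 (α=1/2) → [251/2, 141/2, 15]
+L2 (α=1/3) → [86, 334/3, 212/3]
→ [86, 111, 71]

query (1,0) [L1,L2] — begin 0,0,0
L1 α=1/2: [237/2, 67, 93]
L2 α=1/2: [457/4, 54, 122]
rounded: [114, 54, 122]

at x=1,y=1 over L1,L2,L3:
after L1 α=0: [0, 0, 0]
after L2 α=1: [160, 100, 205]
after L3 α=1/7: [1131/7, 738/7, 1347/7]
rounded: [162, 105, 192]

(0,0) stack=L1,L2,L3,L4; from [0,0,0]:
+L1 (α=1/2) → [251/2, 141/2, 15]
+L2 (α=1/3) → [86, 334/3, 212/3]
+L3 (α=1/2) → [131/2, 643/6, 412/3]
+L4 (α=3/7) → [136, 2654/21, 3340/21]
= [136, 126, 159]

at x=1,y=1 over L1,L2,L3,L4:
after L1 α=0: [0, 0, 0]
after L2 α=1: [160, 100, 205]
after L3 α=1/7: [1131/7, 738/7, 1347/7]
after L4 α=4/5: [2587/35, 1298/35, 1227/7]
→ [74, 37, 175]

(1,0) stack=L1,L2,L3,L4; from [0,0,0]:
after L1 α=1/2: [237/2, 67, 93]
after L2 α=1/2: [457/4, 54, 122]
after L3 α=0: [457/4, 54, 122]
after L4 α=7/8: [3117/32, 271/8, 619/8]
rounded: [97, 34, 77]
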